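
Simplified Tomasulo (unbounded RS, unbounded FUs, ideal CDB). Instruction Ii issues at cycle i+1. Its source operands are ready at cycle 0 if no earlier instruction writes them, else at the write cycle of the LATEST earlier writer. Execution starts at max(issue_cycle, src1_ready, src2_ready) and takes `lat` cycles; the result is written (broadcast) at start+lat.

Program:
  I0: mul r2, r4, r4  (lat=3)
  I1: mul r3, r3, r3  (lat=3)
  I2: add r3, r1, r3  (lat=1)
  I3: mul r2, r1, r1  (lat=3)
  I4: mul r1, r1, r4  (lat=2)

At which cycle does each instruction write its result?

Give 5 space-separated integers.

Answer: 4 5 6 7 7

Derivation:
I0 mul r2: issue@1 deps=(None,None) exec_start@1 write@4
I1 mul r3: issue@2 deps=(None,None) exec_start@2 write@5
I2 add r3: issue@3 deps=(None,1) exec_start@5 write@6
I3 mul r2: issue@4 deps=(None,None) exec_start@4 write@7
I4 mul r1: issue@5 deps=(None,None) exec_start@5 write@7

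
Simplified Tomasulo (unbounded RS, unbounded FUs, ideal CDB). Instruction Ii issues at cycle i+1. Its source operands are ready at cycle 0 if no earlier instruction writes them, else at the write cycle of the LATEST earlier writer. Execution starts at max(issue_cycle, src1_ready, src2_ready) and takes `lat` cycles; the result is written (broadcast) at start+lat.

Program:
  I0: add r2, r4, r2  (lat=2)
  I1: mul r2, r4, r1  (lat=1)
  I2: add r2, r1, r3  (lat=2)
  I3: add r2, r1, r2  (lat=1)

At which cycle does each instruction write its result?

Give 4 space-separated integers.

Answer: 3 3 5 6

Derivation:
I0 add r2: issue@1 deps=(None,None) exec_start@1 write@3
I1 mul r2: issue@2 deps=(None,None) exec_start@2 write@3
I2 add r2: issue@3 deps=(None,None) exec_start@3 write@5
I3 add r2: issue@4 deps=(None,2) exec_start@5 write@6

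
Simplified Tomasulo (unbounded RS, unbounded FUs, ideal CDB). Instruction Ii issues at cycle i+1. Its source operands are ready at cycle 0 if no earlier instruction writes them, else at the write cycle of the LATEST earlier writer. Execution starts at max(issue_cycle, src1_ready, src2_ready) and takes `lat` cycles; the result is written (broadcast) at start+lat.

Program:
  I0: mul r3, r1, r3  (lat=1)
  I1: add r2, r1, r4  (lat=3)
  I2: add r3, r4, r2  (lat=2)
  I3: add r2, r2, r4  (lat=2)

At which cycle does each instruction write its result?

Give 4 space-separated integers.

Answer: 2 5 7 7

Derivation:
I0 mul r3: issue@1 deps=(None,None) exec_start@1 write@2
I1 add r2: issue@2 deps=(None,None) exec_start@2 write@5
I2 add r3: issue@3 deps=(None,1) exec_start@5 write@7
I3 add r2: issue@4 deps=(1,None) exec_start@5 write@7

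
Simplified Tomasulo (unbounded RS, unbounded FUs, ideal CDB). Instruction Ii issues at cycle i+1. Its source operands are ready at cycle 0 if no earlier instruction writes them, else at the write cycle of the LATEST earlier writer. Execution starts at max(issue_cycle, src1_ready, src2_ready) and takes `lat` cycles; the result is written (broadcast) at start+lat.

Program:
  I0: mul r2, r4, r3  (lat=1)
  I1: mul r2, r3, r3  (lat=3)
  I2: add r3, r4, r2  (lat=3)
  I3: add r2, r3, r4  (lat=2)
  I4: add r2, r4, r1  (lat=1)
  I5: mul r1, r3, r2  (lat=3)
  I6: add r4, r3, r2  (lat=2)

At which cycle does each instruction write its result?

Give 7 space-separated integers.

I0 mul r2: issue@1 deps=(None,None) exec_start@1 write@2
I1 mul r2: issue@2 deps=(None,None) exec_start@2 write@5
I2 add r3: issue@3 deps=(None,1) exec_start@5 write@8
I3 add r2: issue@4 deps=(2,None) exec_start@8 write@10
I4 add r2: issue@5 deps=(None,None) exec_start@5 write@6
I5 mul r1: issue@6 deps=(2,4) exec_start@8 write@11
I6 add r4: issue@7 deps=(2,4) exec_start@8 write@10

Answer: 2 5 8 10 6 11 10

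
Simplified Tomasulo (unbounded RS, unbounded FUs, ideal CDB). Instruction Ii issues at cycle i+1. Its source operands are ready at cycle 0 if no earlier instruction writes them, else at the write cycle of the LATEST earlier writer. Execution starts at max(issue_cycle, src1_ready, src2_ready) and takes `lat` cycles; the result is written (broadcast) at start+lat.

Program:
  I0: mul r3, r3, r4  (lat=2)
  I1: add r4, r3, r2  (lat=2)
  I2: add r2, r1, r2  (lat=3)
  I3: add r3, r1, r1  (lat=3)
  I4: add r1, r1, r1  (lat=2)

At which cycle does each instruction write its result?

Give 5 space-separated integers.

I0 mul r3: issue@1 deps=(None,None) exec_start@1 write@3
I1 add r4: issue@2 deps=(0,None) exec_start@3 write@5
I2 add r2: issue@3 deps=(None,None) exec_start@3 write@6
I3 add r3: issue@4 deps=(None,None) exec_start@4 write@7
I4 add r1: issue@5 deps=(None,None) exec_start@5 write@7

Answer: 3 5 6 7 7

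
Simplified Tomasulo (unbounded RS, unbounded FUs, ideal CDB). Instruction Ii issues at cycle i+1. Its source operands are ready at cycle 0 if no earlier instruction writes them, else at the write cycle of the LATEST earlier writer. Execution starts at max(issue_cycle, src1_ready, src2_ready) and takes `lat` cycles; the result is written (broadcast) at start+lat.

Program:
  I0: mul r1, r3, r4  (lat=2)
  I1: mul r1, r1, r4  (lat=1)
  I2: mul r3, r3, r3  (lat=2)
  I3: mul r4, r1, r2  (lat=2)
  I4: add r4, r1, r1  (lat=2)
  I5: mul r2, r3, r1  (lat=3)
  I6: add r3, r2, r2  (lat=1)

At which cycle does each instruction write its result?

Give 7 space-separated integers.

I0 mul r1: issue@1 deps=(None,None) exec_start@1 write@3
I1 mul r1: issue@2 deps=(0,None) exec_start@3 write@4
I2 mul r3: issue@3 deps=(None,None) exec_start@3 write@5
I3 mul r4: issue@4 deps=(1,None) exec_start@4 write@6
I4 add r4: issue@5 deps=(1,1) exec_start@5 write@7
I5 mul r2: issue@6 deps=(2,1) exec_start@6 write@9
I6 add r3: issue@7 deps=(5,5) exec_start@9 write@10

Answer: 3 4 5 6 7 9 10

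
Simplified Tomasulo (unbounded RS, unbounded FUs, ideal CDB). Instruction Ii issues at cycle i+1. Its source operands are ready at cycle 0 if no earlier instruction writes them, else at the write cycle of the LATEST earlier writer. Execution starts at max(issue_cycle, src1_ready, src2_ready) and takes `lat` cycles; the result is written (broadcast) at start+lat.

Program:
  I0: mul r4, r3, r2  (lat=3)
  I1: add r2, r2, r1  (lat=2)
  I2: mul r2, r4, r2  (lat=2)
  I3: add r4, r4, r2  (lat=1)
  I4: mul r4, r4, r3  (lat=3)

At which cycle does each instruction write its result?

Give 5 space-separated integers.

Answer: 4 4 6 7 10

Derivation:
I0 mul r4: issue@1 deps=(None,None) exec_start@1 write@4
I1 add r2: issue@2 deps=(None,None) exec_start@2 write@4
I2 mul r2: issue@3 deps=(0,1) exec_start@4 write@6
I3 add r4: issue@4 deps=(0,2) exec_start@6 write@7
I4 mul r4: issue@5 deps=(3,None) exec_start@7 write@10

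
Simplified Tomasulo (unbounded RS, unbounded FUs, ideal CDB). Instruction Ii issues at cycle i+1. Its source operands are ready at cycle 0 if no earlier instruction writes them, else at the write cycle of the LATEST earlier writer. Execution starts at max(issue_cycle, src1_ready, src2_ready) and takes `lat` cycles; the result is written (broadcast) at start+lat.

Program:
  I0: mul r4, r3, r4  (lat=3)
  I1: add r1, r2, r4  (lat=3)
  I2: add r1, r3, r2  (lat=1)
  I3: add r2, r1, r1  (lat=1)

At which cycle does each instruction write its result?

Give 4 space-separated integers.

I0 mul r4: issue@1 deps=(None,None) exec_start@1 write@4
I1 add r1: issue@2 deps=(None,0) exec_start@4 write@7
I2 add r1: issue@3 deps=(None,None) exec_start@3 write@4
I3 add r2: issue@4 deps=(2,2) exec_start@4 write@5

Answer: 4 7 4 5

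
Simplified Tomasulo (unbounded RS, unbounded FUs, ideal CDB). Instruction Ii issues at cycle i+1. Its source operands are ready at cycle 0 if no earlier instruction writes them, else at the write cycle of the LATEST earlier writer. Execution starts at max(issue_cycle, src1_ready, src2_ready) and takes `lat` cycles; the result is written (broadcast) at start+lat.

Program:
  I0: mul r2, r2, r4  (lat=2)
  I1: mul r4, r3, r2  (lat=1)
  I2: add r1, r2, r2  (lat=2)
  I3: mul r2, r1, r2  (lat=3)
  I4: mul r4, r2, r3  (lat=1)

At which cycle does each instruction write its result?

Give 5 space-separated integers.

I0 mul r2: issue@1 deps=(None,None) exec_start@1 write@3
I1 mul r4: issue@2 deps=(None,0) exec_start@3 write@4
I2 add r1: issue@3 deps=(0,0) exec_start@3 write@5
I3 mul r2: issue@4 deps=(2,0) exec_start@5 write@8
I4 mul r4: issue@5 deps=(3,None) exec_start@8 write@9

Answer: 3 4 5 8 9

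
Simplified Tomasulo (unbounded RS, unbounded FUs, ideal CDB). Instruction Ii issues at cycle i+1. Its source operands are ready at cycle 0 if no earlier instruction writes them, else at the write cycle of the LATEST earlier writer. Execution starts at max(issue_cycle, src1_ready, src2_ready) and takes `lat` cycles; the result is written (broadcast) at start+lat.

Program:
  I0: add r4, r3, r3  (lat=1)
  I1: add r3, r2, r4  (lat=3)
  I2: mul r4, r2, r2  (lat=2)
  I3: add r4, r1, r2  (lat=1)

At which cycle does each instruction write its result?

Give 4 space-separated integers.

Answer: 2 5 5 5

Derivation:
I0 add r4: issue@1 deps=(None,None) exec_start@1 write@2
I1 add r3: issue@2 deps=(None,0) exec_start@2 write@5
I2 mul r4: issue@3 deps=(None,None) exec_start@3 write@5
I3 add r4: issue@4 deps=(None,None) exec_start@4 write@5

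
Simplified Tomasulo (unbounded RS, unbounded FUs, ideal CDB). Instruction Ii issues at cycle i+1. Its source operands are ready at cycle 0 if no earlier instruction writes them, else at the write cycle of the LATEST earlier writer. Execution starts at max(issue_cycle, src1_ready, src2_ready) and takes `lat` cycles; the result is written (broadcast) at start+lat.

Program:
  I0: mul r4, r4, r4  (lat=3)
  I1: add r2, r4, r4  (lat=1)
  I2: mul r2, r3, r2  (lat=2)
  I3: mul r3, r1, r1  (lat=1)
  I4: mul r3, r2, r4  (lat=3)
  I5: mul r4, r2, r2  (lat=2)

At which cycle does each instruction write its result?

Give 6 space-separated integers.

I0 mul r4: issue@1 deps=(None,None) exec_start@1 write@4
I1 add r2: issue@2 deps=(0,0) exec_start@4 write@5
I2 mul r2: issue@3 deps=(None,1) exec_start@5 write@7
I3 mul r3: issue@4 deps=(None,None) exec_start@4 write@5
I4 mul r3: issue@5 deps=(2,0) exec_start@7 write@10
I5 mul r4: issue@6 deps=(2,2) exec_start@7 write@9

Answer: 4 5 7 5 10 9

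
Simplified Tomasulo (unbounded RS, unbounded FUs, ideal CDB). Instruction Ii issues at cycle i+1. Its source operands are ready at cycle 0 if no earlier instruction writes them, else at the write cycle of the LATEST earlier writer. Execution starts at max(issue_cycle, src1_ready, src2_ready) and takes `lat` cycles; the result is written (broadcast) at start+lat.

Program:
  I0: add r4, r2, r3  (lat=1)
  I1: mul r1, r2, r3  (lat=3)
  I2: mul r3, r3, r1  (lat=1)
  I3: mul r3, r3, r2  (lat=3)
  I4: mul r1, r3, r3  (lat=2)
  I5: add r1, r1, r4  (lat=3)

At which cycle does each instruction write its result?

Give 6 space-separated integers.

I0 add r4: issue@1 deps=(None,None) exec_start@1 write@2
I1 mul r1: issue@2 deps=(None,None) exec_start@2 write@5
I2 mul r3: issue@3 deps=(None,1) exec_start@5 write@6
I3 mul r3: issue@4 deps=(2,None) exec_start@6 write@9
I4 mul r1: issue@5 deps=(3,3) exec_start@9 write@11
I5 add r1: issue@6 deps=(4,0) exec_start@11 write@14

Answer: 2 5 6 9 11 14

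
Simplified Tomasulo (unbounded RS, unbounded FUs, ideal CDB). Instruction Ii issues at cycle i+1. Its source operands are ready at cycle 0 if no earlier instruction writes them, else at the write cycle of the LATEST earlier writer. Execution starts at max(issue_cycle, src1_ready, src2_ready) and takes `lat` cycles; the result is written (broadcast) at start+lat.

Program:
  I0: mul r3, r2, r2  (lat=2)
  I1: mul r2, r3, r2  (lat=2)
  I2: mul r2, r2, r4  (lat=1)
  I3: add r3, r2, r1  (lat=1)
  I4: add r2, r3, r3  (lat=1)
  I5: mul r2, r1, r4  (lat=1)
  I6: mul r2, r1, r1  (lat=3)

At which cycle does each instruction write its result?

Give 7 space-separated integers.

I0 mul r3: issue@1 deps=(None,None) exec_start@1 write@3
I1 mul r2: issue@2 deps=(0,None) exec_start@3 write@5
I2 mul r2: issue@3 deps=(1,None) exec_start@5 write@6
I3 add r3: issue@4 deps=(2,None) exec_start@6 write@7
I4 add r2: issue@5 deps=(3,3) exec_start@7 write@8
I5 mul r2: issue@6 deps=(None,None) exec_start@6 write@7
I6 mul r2: issue@7 deps=(None,None) exec_start@7 write@10

Answer: 3 5 6 7 8 7 10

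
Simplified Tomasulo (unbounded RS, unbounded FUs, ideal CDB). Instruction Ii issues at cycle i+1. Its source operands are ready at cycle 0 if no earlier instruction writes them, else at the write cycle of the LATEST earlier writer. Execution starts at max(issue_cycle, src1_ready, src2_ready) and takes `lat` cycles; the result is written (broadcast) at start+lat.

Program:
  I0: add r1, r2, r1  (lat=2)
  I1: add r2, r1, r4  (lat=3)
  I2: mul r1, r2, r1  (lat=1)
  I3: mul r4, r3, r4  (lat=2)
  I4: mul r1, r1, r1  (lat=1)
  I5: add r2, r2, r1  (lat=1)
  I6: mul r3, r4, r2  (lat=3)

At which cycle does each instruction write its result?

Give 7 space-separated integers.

I0 add r1: issue@1 deps=(None,None) exec_start@1 write@3
I1 add r2: issue@2 deps=(0,None) exec_start@3 write@6
I2 mul r1: issue@3 deps=(1,0) exec_start@6 write@7
I3 mul r4: issue@4 deps=(None,None) exec_start@4 write@6
I4 mul r1: issue@5 deps=(2,2) exec_start@7 write@8
I5 add r2: issue@6 deps=(1,4) exec_start@8 write@9
I6 mul r3: issue@7 deps=(3,5) exec_start@9 write@12

Answer: 3 6 7 6 8 9 12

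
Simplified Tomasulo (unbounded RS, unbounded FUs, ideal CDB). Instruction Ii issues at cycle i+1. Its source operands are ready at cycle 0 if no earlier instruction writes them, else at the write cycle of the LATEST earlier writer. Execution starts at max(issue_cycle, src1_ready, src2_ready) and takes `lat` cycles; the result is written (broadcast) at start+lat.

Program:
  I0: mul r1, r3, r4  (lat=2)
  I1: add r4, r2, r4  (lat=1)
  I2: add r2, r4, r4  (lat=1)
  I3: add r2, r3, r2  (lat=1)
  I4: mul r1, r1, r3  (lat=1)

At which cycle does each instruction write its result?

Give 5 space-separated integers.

Answer: 3 3 4 5 6

Derivation:
I0 mul r1: issue@1 deps=(None,None) exec_start@1 write@3
I1 add r4: issue@2 deps=(None,None) exec_start@2 write@3
I2 add r2: issue@3 deps=(1,1) exec_start@3 write@4
I3 add r2: issue@4 deps=(None,2) exec_start@4 write@5
I4 mul r1: issue@5 deps=(0,None) exec_start@5 write@6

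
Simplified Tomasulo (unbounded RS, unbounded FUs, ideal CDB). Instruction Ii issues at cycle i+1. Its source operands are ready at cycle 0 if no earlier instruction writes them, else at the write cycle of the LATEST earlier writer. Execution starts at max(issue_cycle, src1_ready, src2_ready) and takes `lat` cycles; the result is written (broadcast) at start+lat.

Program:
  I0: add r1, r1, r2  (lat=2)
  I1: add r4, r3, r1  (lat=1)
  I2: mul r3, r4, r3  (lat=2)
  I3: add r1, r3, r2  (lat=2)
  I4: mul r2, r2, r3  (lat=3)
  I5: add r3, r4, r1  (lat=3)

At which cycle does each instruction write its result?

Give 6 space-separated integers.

Answer: 3 4 6 8 9 11

Derivation:
I0 add r1: issue@1 deps=(None,None) exec_start@1 write@3
I1 add r4: issue@2 deps=(None,0) exec_start@3 write@4
I2 mul r3: issue@3 deps=(1,None) exec_start@4 write@6
I3 add r1: issue@4 deps=(2,None) exec_start@6 write@8
I4 mul r2: issue@5 deps=(None,2) exec_start@6 write@9
I5 add r3: issue@6 deps=(1,3) exec_start@8 write@11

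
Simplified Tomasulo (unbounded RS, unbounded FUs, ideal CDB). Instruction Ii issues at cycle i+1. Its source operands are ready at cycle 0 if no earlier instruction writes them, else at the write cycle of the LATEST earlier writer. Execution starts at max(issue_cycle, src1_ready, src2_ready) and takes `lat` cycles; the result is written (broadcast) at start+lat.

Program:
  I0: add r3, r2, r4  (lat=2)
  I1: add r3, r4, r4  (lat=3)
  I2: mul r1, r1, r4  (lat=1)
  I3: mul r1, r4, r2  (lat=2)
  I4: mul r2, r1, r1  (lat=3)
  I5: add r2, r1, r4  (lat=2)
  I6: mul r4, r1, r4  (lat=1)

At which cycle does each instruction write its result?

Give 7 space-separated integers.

Answer: 3 5 4 6 9 8 8

Derivation:
I0 add r3: issue@1 deps=(None,None) exec_start@1 write@3
I1 add r3: issue@2 deps=(None,None) exec_start@2 write@5
I2 mul r1: issue@3 deps=(None,None) exec_start@3 write@4
I3 mul r1: issue@4 deps=(None,None) exec_start@4 write@6
I4 mul r2: issue@5 deps=(3,3) exec_start@6 write@9
I5 add r2: issue@6 deps=(3,None) exec_start@6 write@8
I6 mul r4: issue@7 deps=(3,None) exec_start@7 write@8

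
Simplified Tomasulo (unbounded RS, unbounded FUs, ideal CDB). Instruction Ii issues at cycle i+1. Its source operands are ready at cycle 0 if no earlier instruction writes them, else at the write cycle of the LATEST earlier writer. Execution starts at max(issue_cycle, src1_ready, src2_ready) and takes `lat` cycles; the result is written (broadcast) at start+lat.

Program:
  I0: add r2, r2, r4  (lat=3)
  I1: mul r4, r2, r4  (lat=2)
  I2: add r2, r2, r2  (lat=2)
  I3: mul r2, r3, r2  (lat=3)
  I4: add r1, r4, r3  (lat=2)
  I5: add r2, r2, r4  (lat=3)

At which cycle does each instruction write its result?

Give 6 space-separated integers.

I0 add r2: issue@1 deps=(None,None) exec_start@1 write@4
I1 mul r4: issue@2 deps=(0,None) exec_start@4 write@6
I2 add r2: issue@3 deps=(0,0) exec_start@4 write@6
I3 mul r2: issue@4 deps=(None,2) exec_start@6 write@9
I4 add r1: issue@5 deps=(1,None) exec_start@6 write@8
I5 add r2: issue@6 deps=(3,1) exec_start@9 write@12

Answer: 4 6 6 9 8 12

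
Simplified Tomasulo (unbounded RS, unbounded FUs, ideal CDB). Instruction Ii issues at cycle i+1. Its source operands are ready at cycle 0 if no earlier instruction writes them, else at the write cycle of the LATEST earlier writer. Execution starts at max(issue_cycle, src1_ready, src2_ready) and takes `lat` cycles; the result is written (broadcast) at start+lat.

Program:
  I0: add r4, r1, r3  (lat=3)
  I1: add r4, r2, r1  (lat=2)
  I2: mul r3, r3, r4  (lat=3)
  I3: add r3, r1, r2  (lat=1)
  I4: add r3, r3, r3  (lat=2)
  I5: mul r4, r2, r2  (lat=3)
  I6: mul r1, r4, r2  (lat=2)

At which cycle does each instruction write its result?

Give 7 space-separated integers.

Answer: 4 4 7 5 7 9 11

Derivation:
I0 add r4: issue@1 deps=(None,None) exec_start@1 write@4
I1 add r4: issue@2 deps=(None,None) exec_start@2 write@4
I2 mul r3: issue@3 deps=(None,1) exec_start@4 write@7
I3 add r3: issue@4 deps=(None,None) exec_start@4 write@5
I4 add r3: issue@5 deps=(3,3) exec_start@5 write@7
I5 mul r4: issue@6 deps=(None,None) exec_start@6 write@9
I6 mul r1: issue@7 deps=(5,None) exec_start@9 write@11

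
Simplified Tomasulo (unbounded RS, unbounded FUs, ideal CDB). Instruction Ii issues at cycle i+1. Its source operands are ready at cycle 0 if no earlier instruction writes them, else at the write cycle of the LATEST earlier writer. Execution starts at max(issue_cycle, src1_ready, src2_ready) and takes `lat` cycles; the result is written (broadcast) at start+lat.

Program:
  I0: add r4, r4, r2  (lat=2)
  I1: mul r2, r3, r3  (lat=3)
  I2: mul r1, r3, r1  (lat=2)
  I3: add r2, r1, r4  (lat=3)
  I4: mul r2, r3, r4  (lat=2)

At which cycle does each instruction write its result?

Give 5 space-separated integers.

I0 add r4: issue@1 deps=(None,None) exec_start@1 write@3
I1 mul r2: issue@2 deps=(None,None) exec_start@2 write@5
I2 mul r1: issue@3 deps=(None,None) exec_start@3 write@5
I3 add r2: issue@4 deps=(2,0) exec_start@5 write@8
I4 mul r2: issue@5 deps=(None,0) exec_start@5 write@7

Answer: 3 5 5 8 7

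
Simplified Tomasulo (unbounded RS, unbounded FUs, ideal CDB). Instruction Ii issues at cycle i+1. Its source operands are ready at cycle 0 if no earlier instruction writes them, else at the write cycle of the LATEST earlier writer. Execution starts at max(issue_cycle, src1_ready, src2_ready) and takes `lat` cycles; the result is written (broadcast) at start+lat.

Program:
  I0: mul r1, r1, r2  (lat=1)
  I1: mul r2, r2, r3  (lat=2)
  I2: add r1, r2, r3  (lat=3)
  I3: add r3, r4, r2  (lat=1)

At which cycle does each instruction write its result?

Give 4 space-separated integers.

Answer: 2 4 7 5

Derivation:
I0 mul r1: issue@1 deps=(None,None) exec_start@1 write@2
I1 mul r2: issue@2 deps=(None,None) exec_start@2 write@4
I2 add r1: issue@3 deps=(1,None) exec_start@4 write@7
I3 add r3: issue@4 deps=(None,1) exec_start@4 write@5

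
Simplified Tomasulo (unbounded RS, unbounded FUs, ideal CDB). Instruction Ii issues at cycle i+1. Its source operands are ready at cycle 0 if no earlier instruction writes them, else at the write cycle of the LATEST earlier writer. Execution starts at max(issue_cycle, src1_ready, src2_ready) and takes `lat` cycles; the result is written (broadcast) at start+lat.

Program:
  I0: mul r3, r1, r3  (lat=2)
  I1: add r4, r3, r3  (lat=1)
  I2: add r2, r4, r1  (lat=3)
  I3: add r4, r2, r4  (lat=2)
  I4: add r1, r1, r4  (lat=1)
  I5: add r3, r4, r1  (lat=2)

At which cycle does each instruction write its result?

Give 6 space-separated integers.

I0 mul r3: issue@1 deps=(None,None) exec_start@1 write@3
I1 add r4: issue@2 deps=(0,0) exec_start@3 write@4
I2 add r2: issue@3 deps=(1,None) exec_start@4 write@7
I3 add r4: issue@4 deps=(2,1) exec_start@7 write@9
I4 add r1: issue@5 deps=(None,3) exec_start@9 write@10
I5 add r3: issue@6 deps=(3,4) exec_start@10 write@12

Answer: 3 4 7 9 10 12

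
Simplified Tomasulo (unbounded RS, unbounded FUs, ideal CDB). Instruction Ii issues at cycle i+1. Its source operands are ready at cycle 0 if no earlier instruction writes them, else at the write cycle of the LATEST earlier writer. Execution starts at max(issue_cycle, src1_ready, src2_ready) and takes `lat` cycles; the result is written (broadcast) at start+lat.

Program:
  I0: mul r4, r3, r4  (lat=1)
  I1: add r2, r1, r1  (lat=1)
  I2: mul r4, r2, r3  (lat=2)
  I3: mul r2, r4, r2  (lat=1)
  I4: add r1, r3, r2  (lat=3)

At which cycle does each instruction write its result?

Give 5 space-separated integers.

I0 mul r4: issue@1 deps=(None,None) exec_start@1 write@2
I1 add r2: issue@2 deps=(None,None) exec_start@2 write@3
I2 mul r4: issue@3 deps=(1,None) exec_start@3 write@5
I3 mul r2: issue@4 deps=(2,1) exec_start@5 write@6
I4 add r1: issue@5 deps=(None,3) exec_start@6 write@9

Answer: 2 3 5 6 9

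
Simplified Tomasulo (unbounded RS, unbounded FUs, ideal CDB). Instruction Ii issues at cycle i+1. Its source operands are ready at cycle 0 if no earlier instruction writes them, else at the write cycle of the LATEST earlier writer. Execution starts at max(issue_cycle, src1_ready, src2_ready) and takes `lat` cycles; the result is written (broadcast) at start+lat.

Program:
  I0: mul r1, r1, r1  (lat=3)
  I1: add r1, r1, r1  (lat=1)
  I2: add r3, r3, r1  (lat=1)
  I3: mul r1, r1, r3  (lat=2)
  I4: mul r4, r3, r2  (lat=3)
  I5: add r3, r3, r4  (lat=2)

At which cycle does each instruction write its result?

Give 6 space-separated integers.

Answer: 4 5 6 8 9 11

Derivation:
I0 mul r1: issue@1 deps=(None,None) exec_start@1 write@4
I1 add r1: issue@2 deps=(0,0) exec_start@4 write@5
I2 add r3: issue@3 deps=(None,1) exec_start@5 write@6
I3 mul r1: issue@4 deps=(1,2) exec_start@6 write@8
I4 mul r4: issue@5 deps=(2,None) exec_start@6 write@9
I5 add r3: issue@6 deps=(2,4) exec_start@9 write@11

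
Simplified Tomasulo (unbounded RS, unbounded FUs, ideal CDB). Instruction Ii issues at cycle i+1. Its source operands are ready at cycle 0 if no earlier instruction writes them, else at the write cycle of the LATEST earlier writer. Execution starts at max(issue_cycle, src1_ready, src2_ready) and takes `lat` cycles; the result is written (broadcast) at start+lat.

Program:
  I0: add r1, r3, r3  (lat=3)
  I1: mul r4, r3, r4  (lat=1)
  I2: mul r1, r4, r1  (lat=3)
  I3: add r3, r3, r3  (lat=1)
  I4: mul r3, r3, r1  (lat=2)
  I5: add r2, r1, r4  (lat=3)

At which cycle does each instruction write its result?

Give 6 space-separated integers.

I0 add r1: issue@1 deps=(None,None) exec_start@1 write@4
I1 mul r4: issue@2 deps=(None,None) exec_start@2 write@3
I2 mul r1: issue@3 deps=(1,0) exec_start@4 write@7
I3 add r3: issue@4 deps=(None,None) exec_start@4 write@5
I4 mul r3: issue@5 deps=(3,2) exec_start@7 write@9
I5 add r2: issue@6 deps=(2,1) exec_start@7 write@10

Answer: 4 3 7 5 9 10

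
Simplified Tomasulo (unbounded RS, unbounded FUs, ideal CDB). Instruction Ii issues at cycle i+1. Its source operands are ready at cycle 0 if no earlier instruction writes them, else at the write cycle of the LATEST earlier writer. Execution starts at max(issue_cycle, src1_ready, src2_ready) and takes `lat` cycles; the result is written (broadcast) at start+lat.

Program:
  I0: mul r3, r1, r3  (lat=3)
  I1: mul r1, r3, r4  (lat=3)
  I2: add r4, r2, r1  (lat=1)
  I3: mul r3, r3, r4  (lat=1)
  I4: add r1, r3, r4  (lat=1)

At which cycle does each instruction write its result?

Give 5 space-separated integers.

Answer: 4 7 8 9 10

Derivation:
I0 mul r3: issue@1 deps=(None,None) exec_start@1 write@4
I1 mul r1: issue@2 deps=(0,None) exec_start@4 write@7
I2 add r4: issue@3 deps=(None,1) exec_start@7 write@8
I3 mul r3: issue@4 deps=(0,2) exec_start@8 write@9
I4 add r1: issue@5 deps=(3,2) exec_start@9 write@10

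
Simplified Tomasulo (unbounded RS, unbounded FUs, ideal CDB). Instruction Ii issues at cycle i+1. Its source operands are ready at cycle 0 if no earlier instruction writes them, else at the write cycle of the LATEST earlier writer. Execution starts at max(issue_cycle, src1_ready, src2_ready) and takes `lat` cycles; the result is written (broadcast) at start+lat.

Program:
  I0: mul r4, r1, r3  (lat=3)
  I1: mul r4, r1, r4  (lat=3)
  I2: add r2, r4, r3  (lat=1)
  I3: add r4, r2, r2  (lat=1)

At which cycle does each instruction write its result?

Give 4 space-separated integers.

I0 mul r4: issue@1 deps=(None,None) exec_start@1 write@4
I1 mul r4: issue@2 deps=(None,0) exec_start@4 write@7
I2 add r2: issue@3 deps=(1,None) exec_start@7 write@8
I3 add r4: issue@4 deps=(2,2) exec_start@8 write@9

Answer: 4 7 8 9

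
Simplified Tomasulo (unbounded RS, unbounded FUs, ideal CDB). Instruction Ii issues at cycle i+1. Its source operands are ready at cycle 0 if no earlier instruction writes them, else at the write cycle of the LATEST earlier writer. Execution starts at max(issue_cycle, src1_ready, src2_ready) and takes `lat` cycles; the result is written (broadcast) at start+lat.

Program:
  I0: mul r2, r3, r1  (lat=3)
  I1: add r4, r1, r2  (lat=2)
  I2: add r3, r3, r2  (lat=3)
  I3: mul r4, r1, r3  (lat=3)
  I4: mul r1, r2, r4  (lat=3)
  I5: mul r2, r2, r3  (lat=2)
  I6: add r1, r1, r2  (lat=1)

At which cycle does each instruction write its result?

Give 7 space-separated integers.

I0 mul r2: issue@1 deps=(None,None) exec_start@1 write@4
I1 add r4: issue@2 deps=(None,0) exec_start@4 write@6
I2 add r3: issue@3 deps=(None,0) exec_start@4 write@7
I3 mul r4: issue@4 deps=(None,2) exec_start@7 write@10
I4 mul r1: issue@5 deps=(0,3) exec_start@10 write@13
I5 mul r2: issue@6 deps=(0,2) exec_start@7 write@9
I6 add r1: issue@7 deps=(4,5) exec_start@13 write@14

Answer: 4 6 7 10 13 9 14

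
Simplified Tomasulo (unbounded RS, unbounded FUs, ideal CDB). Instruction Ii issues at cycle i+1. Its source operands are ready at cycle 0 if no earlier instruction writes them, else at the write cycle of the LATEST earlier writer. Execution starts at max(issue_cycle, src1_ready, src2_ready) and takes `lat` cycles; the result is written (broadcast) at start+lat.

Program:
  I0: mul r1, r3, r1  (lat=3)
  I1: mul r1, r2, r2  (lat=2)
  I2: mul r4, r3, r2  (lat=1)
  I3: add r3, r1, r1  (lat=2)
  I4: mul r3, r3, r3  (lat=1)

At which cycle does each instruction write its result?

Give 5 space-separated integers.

I0 mul r1: issue@1 deps=(None,None) exec_start@1 write@4
I1 mul r1: issue@2 deps=(None,None) exec_start@2 write@4
I2 mul r4: issue@3 deps=(None,None) exec_start@3 write@4
I3 add r3: issue@4 deps=(1,1) exec_start@4 write@6
I4 mul r3: issue@5 deps=(3,3) exec_start@6 write@7

Answer: 4 4 4 6 7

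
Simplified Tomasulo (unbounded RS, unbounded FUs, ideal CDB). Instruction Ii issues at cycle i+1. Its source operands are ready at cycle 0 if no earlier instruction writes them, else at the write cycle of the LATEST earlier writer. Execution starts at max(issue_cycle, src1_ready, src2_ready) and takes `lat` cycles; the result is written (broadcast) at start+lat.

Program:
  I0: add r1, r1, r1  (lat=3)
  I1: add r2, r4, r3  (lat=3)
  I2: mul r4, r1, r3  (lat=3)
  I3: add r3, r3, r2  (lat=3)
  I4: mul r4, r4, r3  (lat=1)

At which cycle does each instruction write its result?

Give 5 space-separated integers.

I0 add r1: issue@1 deps=(None,None) exec_start@1 write@4
I1 add r2: issue@2 deps=(None,None) exec_start@2 write@5
I2 mul r4: issue@3 deps=(0,None) exec_start@4 write@7
I3 add r3: issue@4 deps=(None,1) exec_start@5 write@8
I4 mul r4: issue@5 deps=(2,3) exec_start@8 write@9

Answer: 4 5 7 8 9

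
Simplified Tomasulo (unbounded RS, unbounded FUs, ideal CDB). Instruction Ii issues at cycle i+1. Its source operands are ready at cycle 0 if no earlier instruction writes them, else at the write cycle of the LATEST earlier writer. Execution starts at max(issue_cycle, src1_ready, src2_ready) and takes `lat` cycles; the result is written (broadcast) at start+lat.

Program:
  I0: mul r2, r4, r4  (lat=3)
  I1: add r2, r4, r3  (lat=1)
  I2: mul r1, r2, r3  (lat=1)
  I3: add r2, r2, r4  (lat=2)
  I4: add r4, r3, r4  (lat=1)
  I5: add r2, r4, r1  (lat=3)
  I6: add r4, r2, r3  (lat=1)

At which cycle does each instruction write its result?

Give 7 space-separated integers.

I0 mul r2: issue@1 deps=(None,None) exec_start@1 write@4
I1 add r2: issue@2 deps=(None,None) exec_start@2 write@3
I2 mul r1: issue@3 deps=(1,None) exec_start@3 write@4
I3 add r2: issue@4 deps=(1,None) exec_start@4 write@6
I4 add r4: issue@5 deps=(None,None) exec_start@5 write@6
I5 add r2: issue@6 deps=(4,2) exec_start@6 write@9
I6 add r4: issue@7 deps=(5,None) exec_start@9 write@10

Answer: 4 3 4 6 6 9 10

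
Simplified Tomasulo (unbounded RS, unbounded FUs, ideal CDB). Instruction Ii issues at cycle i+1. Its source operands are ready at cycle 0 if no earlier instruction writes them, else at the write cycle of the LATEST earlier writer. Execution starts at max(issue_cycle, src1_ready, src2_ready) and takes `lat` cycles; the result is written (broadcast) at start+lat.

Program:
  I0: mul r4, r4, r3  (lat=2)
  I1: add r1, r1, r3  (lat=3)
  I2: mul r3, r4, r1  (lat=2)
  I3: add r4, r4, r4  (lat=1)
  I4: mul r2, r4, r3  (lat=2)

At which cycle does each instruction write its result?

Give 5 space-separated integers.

I0 mul r4: issue@1 deps=(None,None) exec_start@1 write@3
I1 add r1: issue@2 deps=(None,None) exec_start@2 write@5
I2 mul r3: issue@3 deps=(0,1) exec_start@5 write@7
I3 add r4: issue@4 deps=(0,0) exec_start@4 write@5
I4 mul r2: issue@5 deps=(3,2) exec_start@7 write@9

Answer: 3 5 7 5 9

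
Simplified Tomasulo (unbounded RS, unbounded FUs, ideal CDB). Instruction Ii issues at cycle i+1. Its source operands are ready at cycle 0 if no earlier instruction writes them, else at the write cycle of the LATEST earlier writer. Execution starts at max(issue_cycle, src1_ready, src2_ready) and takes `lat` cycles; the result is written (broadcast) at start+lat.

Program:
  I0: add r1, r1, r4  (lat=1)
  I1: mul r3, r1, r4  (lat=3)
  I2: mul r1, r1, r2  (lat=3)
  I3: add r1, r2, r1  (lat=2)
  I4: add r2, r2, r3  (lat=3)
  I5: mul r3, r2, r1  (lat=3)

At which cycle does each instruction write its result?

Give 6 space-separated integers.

I0 add r1: issue@1 deps=(None,None) exec_start@1 write@2
I1 mul r3: issue@2 deps=(0,None) exec_start@2 write@5
I2 mul r1: issue@3 deps=(0,None) exec_start@3 write@6
I3 add r1: issue@4 deps=(None,2) exec_start@6 write@8
I4 add r2: issue@5 deps=(None,1) exec_start@5 write@8
I5 mul r3: issue@6 deps=(4,3) exec_start@8 write@11

Answer: 2 5 6 8 8 11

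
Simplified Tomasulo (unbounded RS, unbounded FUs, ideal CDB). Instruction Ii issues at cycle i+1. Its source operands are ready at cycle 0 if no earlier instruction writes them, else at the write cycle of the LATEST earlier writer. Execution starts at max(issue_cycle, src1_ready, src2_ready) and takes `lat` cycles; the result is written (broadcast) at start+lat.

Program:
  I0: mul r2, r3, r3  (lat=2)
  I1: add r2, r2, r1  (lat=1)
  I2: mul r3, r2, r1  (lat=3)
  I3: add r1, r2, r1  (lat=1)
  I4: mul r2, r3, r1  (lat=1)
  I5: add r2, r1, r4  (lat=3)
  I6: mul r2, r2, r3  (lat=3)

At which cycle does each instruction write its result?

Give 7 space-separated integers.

I0 mul r2: issue@1 deps=(None,None) exec_start@1 write@3
I1 add r2: issue@2 deps=(0,None) exec_start@3 write@4
I2 mul r3: issue@3 deps=(1,None) exec_start@4 write@7
I3 add r1: issue@4 deps=(1,None) exec_start@4 write@5
I4 mul r2: issue@5 deps=(2,3) exec_start@7 write@8
I5 add r2: issue@6 deps=(3,None) exec_start@6 write@9
I6 mul r2: issue@7 deps=(5,2) exec_start@9 write@12

Answer: 3 4 7 5 8 9 12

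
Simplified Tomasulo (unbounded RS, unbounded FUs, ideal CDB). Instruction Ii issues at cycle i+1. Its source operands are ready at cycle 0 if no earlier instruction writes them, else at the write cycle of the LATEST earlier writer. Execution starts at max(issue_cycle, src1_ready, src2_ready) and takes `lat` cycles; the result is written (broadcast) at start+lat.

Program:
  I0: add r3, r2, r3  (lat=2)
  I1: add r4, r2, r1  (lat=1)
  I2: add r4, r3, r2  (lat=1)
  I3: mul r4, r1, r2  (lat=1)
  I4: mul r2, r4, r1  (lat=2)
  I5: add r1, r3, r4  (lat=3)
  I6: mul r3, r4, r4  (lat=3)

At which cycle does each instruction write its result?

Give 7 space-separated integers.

I0 add r3: issue@1 deps=(None,None) exec_start@1 write@3
I1 add r4: issue@2 deps=(None,None) exec_start@2 write@3
I2 add r4: issue@3 deps=(0,None) exec_start@3 write@4
I3 mul r4: issue@4 deps=(None,None) exec_start@4 write@5
I4 mul r2: issue@5 deps=(3,None) exec_start@5 write@7
I5 add r1: issue@6 deps=(0,3) exec_start@6 write@9
I6 mul r3: issue@7 deps=(3,3) exec_start@7 write@10

Answer: 3 3 4 5 7 9 10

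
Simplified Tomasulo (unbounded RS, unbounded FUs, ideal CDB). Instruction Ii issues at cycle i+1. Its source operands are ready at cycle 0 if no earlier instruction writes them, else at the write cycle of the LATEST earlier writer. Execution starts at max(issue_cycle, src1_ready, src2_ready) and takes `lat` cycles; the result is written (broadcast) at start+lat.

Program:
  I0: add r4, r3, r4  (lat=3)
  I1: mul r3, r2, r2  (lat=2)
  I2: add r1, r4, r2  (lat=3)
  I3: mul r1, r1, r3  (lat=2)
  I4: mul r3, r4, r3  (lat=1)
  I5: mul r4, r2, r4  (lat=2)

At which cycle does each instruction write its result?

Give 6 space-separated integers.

I0 add r4: issue@1 deps=(None,None) exec_start@1 write@4
I1 mul r3: issue@2 deps=(None,None) exec_start@2 write@4
I2 add r1: issue@3 deps=(0,None) exec_start@4 write@7
I3 mul r1: issue@4 deps=(2,1) exec_start@7 write@9
I4 mul r3: issue@5 deps=(0,1) exec_start@5 write@6
I5 mul r4: issue@6 deps=(None,0) exec_start@6 write@8

Answer: 4 4 7 9 6 8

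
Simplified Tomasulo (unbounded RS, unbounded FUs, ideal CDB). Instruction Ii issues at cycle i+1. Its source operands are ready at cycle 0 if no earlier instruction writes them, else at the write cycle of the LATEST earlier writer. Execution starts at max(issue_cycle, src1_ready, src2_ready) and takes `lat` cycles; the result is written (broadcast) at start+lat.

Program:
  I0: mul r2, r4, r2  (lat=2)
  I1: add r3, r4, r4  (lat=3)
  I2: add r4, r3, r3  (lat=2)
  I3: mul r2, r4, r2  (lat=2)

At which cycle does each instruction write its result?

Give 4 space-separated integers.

Answer: 3 5 7 9

Derivation:
I0 mul r2: issue@1 deps=(None,None) exec_start@1 write@3
I1 add r3: issue@2 deps=(None,None) exec_start@2 write@5
I2 add r4: issue@3 deps=(1,1) exec_start@5 write@7
I3 mul r2: issue@4 deps=(2,0) exec_start@7 write@9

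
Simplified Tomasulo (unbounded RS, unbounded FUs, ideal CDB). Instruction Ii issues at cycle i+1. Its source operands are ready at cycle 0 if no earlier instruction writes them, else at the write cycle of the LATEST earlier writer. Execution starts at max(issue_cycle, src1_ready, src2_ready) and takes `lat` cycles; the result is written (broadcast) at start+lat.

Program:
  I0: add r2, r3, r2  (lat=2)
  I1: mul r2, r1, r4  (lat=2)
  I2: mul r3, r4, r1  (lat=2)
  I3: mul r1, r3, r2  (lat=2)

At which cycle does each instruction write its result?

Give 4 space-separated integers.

Answer: 3 4 5 7

Derivation:
I0 add r2: issue@1 deps=(None,None) exec_start@1 write@3
I1 mul r2: issue@2 deps=(None,None) exec_start@2 write@4
I2 mul r3: issue@3 deps=(None,None) exec_start@3 write@5
I3 mul r1: issue@4 deps=(2,1) exec_start@5 write@7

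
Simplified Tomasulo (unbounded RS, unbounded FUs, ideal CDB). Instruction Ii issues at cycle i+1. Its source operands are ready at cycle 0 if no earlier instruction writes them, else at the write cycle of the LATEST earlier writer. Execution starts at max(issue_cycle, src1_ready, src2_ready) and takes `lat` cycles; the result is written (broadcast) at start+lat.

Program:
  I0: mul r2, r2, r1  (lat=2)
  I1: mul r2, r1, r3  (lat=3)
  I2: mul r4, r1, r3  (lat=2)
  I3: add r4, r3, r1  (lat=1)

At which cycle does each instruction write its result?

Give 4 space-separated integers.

I0 mul r2: issue@1 deps=(None,None) exec_start@1 write@3
I1 mul r2: issue@2 deps=(None,None) exec_start@2 write@5
I2 mul r4: issue@3 deps=(None,None) exec_start@3 write@5
I3 add r4: issue@4 deps=(None,None) exec_start@4 write@5

Answer: 3 5 5 5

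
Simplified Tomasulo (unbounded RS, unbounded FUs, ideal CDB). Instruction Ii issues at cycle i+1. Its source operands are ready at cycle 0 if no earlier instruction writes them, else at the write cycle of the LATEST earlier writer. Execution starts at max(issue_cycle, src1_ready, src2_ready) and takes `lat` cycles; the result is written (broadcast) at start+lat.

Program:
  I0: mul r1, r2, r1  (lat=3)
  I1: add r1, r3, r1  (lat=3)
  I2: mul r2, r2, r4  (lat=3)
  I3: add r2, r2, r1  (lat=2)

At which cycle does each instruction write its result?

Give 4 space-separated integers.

I0 mul r1: issue@1 deps=(None,None) exec_start@1 write@4
I1 add r1: issue@2 deps=(None,0) exec_start@4 write@7
I2 mul r2: issue@3 deps=(None,None) exec_start@3 write@6
I3 add r2: issue@4 deps=(2,1) exec_start@7 write@9

Answer: 4 7 6 9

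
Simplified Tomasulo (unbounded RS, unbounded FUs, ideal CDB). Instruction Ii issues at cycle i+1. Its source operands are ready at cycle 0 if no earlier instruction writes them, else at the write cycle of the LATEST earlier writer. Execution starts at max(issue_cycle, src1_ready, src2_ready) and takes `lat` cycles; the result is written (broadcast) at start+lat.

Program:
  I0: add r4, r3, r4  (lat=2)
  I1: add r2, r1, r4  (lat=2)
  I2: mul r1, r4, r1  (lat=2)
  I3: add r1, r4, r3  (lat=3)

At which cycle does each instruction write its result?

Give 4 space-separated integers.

Answer: 3 5 5 7

Derivation:
I0 add r4: issue@1 deps=(None,None) exec_start@1 write@3
I1 add r2: issue@2 deps=(None,0) exec_start@3 write@5
I2 mul r1: issue@3 deps=(0,None) exec_start@3 write@5
I3 add r1: issue@4 deps=(0,None) exec_start@4 write@7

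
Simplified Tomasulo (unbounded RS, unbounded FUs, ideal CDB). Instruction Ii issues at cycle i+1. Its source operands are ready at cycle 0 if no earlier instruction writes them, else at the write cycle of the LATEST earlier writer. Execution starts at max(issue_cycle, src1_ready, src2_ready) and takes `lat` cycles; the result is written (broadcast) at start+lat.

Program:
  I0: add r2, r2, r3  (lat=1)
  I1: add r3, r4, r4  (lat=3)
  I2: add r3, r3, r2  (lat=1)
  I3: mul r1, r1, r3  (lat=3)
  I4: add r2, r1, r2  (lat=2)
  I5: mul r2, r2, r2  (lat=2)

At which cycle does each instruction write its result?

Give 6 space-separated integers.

I0 add r2: issue@1 deps=(None,None) exec_start@1 write@2
I1 add r3: issue@2 deps=(None,None) exec_start@2 write@5
I2 add r3: issue@3 deps=(1,0) exec_start@5 write@6
I3 mul r1: issue@4 deps=(None,2) exec_start@6 write@9
I4 add r2: issue@5 deps=(3,0) exec_start@9 write@11
I5 mul r2: issue@6 deps=(4,4) exec_start@11 write@13

Answer: 2 5 6 9 11 13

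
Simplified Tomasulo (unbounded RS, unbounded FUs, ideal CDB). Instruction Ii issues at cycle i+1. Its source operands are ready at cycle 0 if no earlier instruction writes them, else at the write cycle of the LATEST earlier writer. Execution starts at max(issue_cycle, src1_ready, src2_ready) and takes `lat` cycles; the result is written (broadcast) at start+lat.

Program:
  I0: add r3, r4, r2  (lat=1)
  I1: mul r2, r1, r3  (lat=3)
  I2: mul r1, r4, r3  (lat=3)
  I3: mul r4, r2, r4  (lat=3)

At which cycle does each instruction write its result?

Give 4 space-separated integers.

I0 add r3: issue@1 deps=(None,None) exec_start@1 write@2
I1 mul r2: issue@2 deps=(None,0) exec_start@2 write@5
I2 mul r1: issue@3 deps=(None,0) exec_start@3 write@6
I3 mul r4: issue@4 deps=(1,None) exec_start@5 write@8

Answer: 2 5 6 8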